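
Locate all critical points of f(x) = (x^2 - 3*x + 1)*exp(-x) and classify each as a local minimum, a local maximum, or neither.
f'(x) = (-x^2 + 5*x - 4)*exp(-x)

Solve f'(x) = 0:
  f'(x) = (-x^2 + 5*x - 4)·exp(-x) and exp(-x) > 0 for every x, so f'(x) = 0 ⇔ -x^2 + 5*x - 4 = 0.
  Factor: -x^2 + 5*x - 4 = -(x - 4)*(x - 1) = 0.
  ⇒ x = 1, 4

f''(x) = (x^2 - 7*x + 9)*exp(-x)
Second-derivative test at each critical point:
  f''(1) = 1.1036 > 0 → local minimum
  f''(4) = -0.0549 < 0 → local maximum

Critical points: x = 1 (local minimum); x = 4 (local maximum)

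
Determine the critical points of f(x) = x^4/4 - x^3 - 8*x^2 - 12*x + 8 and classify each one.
f'(x) = x^3 - 3*x^2 - 16*x - 12

Solve f'(x) = 0:
  Factor: x^3 - 3*x^2 - 16*x - 12 = (x - 6)*(x + 1)*(x + 2) = 0.
  ⇒ x = -2, -1, 6

f''(x) = 3*x^2 - 6*x - 16
Second-derivative test at each critical point:
  f''(-2) = 8 > 0 → local minimum
  f''(-1) = -7 < 0 → local maximum
  f''(6) = 56 > 0 → local minimum

Critical points: x = -2 (local minimum); x = -1 (local maximum); x = 6 (local minimum)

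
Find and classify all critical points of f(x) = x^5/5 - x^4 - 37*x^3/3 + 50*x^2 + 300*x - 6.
f'(x) = x^4 - 4*x^3 - 37*x^2 + 100*x + 300

Solve f'(x) = 0:
  Factor: x^4 - 4*x^3 - 37*x^2 + 100*x + 300 = (x - 6)*(x - 5)*(x + 2)*(x + 5) = 0.
  ⇒ x = -5, -2, 5, 6

f''(x) = 4*x^3 - 12*x^2 - 74*x + 100
Second-derivative test at each critical point:
  f''(-5) = -330 < 0 → local maximum
  f''(-2) = 168 > 0 → local minimum
  f''(5) = -70 < 0 → local maximum
  f''(6) = 88 > 0 → local minimum

Critical points: x = -5 (local maximum); x = -2 (local minimum); x = 5 (local maximum); x = 6 (local minimum)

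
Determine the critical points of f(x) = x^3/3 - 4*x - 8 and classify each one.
f'(x) = x^2 - 4

Solve f'(x) = 0:
  Factor: x^2 - 4 = (x - 2)*(x + 2) = 0.
  ⇒ x = -2, 2

f''(x) = 2*x
Second-derivative test at each critical point:
  f''(-2) = -4 < 0 → local maximum
  f''(2) = 4 > 0 → local minimum

Critical points: x = -2 (local maximum); x = 2 (local minimum)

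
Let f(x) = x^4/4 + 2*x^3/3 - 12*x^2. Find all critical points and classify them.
f'(x) = x*(x^2 + 2*x - 24)

Solve f'(x) = 0:
  Factor: x^3 + 2*x^2 - 24*x = x*(x - 4)*(x + 6) = 0.
  ⇒ x = -6, 0, 4

f''(x) = 3*x^2 + 4*x - 24
Second-derivative test at each critical point:
  f''(-6) = 60 > 0 → local minimum
  f''(0) = -24 < 0 → local maximum
  f''(4) = 40 > 0 → local minimum

Critical points: x = -6 (local minimum); x = 0 (local maximum); x = 4 (local minimum)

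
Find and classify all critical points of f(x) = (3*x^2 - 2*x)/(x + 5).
f'(x) = (3*x^2 + 30*x - 10)/(x^2 + 10*x + 25)

Solve f'(x) = 0:
  f'(x) = (3*x^2 + 30*x - 10)/(x + 5)^2; the denominator is positive wherever f is defined, so f'(x) = 0 ⇔ 3*x^2 + 30*x - 10 = 0.
  3*x^2 + 30*x - 10 = 0 has no rational roots; quadratic formula: x = (-30 ± √1020)/6.
  ⇒ x = -sqrt(255)/3 - 5 ≈ -10.3229, -5 + sqrt(255)/3 ≈ 0.3229

f''(x) = 170/(x^3 + 15*x^2 + 75*x + 125)
Second-derivative test at each critical point:
  f''(-10.3229) = -1.1272 < 0 → local maximum
  f''(0.3229) = 1.1272 > 0 → local minimum

Critical points: x = -sqrt(255)/3 - 5 ≈ -10.3229 (local maximum); x = -5 + sqrt(255)/3 ≈ 0.3229 (local minimum)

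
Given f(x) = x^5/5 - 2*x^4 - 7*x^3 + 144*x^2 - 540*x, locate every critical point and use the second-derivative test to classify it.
f'(x) = x^4 - 8*x^3 - 21*x^2 + 288*x - 540

Solve f'(x) = 0:
  Factor: x^4 - 8*x^3 - 21*x^2 + 288*x - 540 = (x - 6)*(x - 5)*(x - 3)*(x + 6) = 0.
  ⇒ x = -6, 3, 5, 6

f''(x) = 4*x^3 - 24*x^2 - 42*x + 288
Second-derivative test at each critical point:
  f''(-6) = -1188 < 0 → local maximum
  f''(3) = 54 > 0 → local minimum
  f''(5) = -22 < 0 → local maximum
  f''(6) = 36 > 0 → local minimum

Critical points: x = -6 (local maximum); x = 3 (local minimum); x = 5 (local maximum); x = 6 (local minimum)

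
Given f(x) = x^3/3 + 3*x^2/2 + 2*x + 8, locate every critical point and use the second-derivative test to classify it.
f'(x) = x^2 + 3*x + 2

Solve f'(x) = 0:
  Factor: x^2 + 3*x + 2 = (x + 1)*(x + 2) = 0.
  ⇒ x = -2, -1

f''(x) = 2*x + 3
Second-derivative test at each critical point:
  f''(-2) = -1 < 0 → local maximum
  f''(-1) = 1 > 0 → local minimum

Critical points: x = -2 (local maximum); x = -1 (local minimum)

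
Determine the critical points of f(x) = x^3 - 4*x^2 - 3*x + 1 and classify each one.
f'(x) = 3*x^2 - 8*x - 3

Solve f'(x) = 0:
  Factor: 3*x^2 - 8*x - 3 = (x - 3)*(3*x + 1) = 0.
  ⇒ x = -1/3, 3

f''(x) = 6*x - 8
Second-derivative test at each critical point:
  f''(-1/3) = -10 < 0 → local maximum
  f''(3) = 10 > 0 → local minimum

Critical points: x = -1/3 (local maximum); x = 3 (local minimum)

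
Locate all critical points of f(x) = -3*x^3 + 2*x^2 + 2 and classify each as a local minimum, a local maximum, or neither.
f'(x) = x*(4 - 9*x)

Solve f'(x) = 0:
  Factor: -9*x^2 + 4*x = -x*(9*x - 4) = 0.
  ⇒ x = 0, 4/9

f''(x) = 4 - 18*x
Second-derivative test at each critical point:
  f''(0) = 4 > 0 → local minimum
  f''(4/9) = -4 < 0 → local maximum

Critical points: x = 0 (local minimum); x = 4/9 (local maximum)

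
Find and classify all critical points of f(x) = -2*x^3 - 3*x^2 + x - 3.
f'(x) = -6*x^2 - 6*x + 1

Solve f'(x) = 0:
  6*x^2 + 6*x - 1 = 0 has no rational roots; quadratic formula: x = (-6 ± √60)/12.
  ⇒ x = -sqrt(15)/6 - 1/2 ≈ -1.1455, -1/2 + sqrt(15)/6 ≈ 0.1455

f''(x) = -12*x - 6
Second-derivative test at each critical point:
  f''(-1.1455) = 7.7460 > 0 → local minimum
  f''(0.1455) = -7.7460 < 0 → local maximum

Critical points: x = -sqrt(15)/6 - 1/2 ≈ -1.1455 (local minimum); x = -1/2 + sqrt(15)/6 ≈ 0.1455 (local maximum)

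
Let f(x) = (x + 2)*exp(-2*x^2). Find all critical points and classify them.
f'(x) = (-4*x*(x + 2) + 1)*exp(-2*x^2)

Solve f'(x) = 0:
  f'(x) = (-4*x^2 - 8*x + 1)·exp(-2*x^2) and exp(-2*x^2) > 0 for every x, so f'(x) = 0 ⇔ -4*x^2 - 8*x + 1 = 0.
  4*x^2 + 8*x - 1 = 0 has no rational roots; quadratic formula: x = (-8 ± √80)/8.
  ⇒ x = -sqrt(5)/2 - 1 ≈ -2.1180, -1 + sqrt(5)/2 ≈ 0.1180

f''(x) = 4*(4*x^2*(x + 2) - 3*x - 2)*exp(-2*x^2)
Second-derivative test at each critical point:
  f''(-2.1180) = 0.0011 > 0 → local minimum
  f''(0.1180) = -8.6985 < 0 → local maximum

Critical points: x = -sqrt(5)/2 - 1 ≈ -2.1180 (local minimum); x = -1 + sqrt(5)/2 ≈ 0.1180 (local maximum)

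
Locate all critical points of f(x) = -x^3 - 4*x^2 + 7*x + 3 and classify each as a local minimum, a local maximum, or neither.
f'(x) = -3*x^2 - 8*x + 7

Solve f'(x) = 0:
  3*x^2 + 8*x - 7 = 0 has no rational roots; quadratic formula: x = (-8 ± √148)/6.
  ⇒ x = -sqrt(37)/3 - 4/3 ≈ -3.3609, -4/3 + sqrt(37)/3 ≈ 0.6943

f''(x) = -6*x - 8
Second-derivative test at each critical point:
  f''(-3.3609) = 12.1655 > 0 → local minimum
  f''(0.6943) = -12.1655 < 0 → local maximum

Critical points: x = -sqrt(37)/3 - 4/3 ≈ -3.3609 (local minimum); x = -4/3 + sqrt(37)/3 ≈ 0.6943 (local maximum)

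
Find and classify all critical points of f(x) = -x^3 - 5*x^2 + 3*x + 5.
f'(x) = -3*x^2 - 10*x + 3

Solve f'(x) = 0:
  3*x^2 + 10*x - 3 = 0 has no rational roots; quadratic formula: x = (-10 ± √136)/6.
  ⇒ x = -sqrt(34)/3 - 5/3 ≈ -3.6103, -5/3 + sqrt(34)/3 ≈ 0.2770

f''(x) = -6*x - 10
Second-derivative test at each critical point:
  f''(-3.6103) = 11.6619 > 0 → local minimum
  f''(0.2770) = -11.6619 < 0 → local maximum

Critical points: x = -sqrt(34)/3 - 5/3 ≈ -3.6103 (local minimum); x = -5/3 + sqrt(34)/3 ≈ 0.2770 (local maximum)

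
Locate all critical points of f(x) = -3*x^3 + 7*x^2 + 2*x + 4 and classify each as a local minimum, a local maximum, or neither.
f'(x) = -9*x^2 + 14*x + 2

Solve f'(x) = 0:
  9*x^2 - 14*x - 2 = 0 has no rational roots; quadratic formula: x = (14 ± √268)/18.
  ⇒ x = 7/9 - sqrt(67)/9 ≈ -0.1317, 7/9 + sqrt(67)/9 ≈ 1.6873

f''(x) = 14 - 18*x
Second-derivative test at each critical point:
  f''(-0.1317) = 16.3707 > 0 → local minimum
  f''(1.6873) = -16.3707 < 0 → local maximum

Critical points: x = 7/9 - sqrt(67)/9 ≈ -0.1317 (local minimum); x = 7/9 + sqrt(67)/9 ≈ 1.6873 (local maximum)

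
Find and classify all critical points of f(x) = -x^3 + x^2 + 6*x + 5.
f'(x) = -3*x^2 + 2*x + 6

Solve f'(x) = 0:
  3*x^2 - 2*x - 6 = 0 has no rational roots; quadratic formula: x = (2 ± √76)/6.
  ⇒ x = 1/3 - sqrt(19)/3 ≈ -1.1196, 1/3 + sqrt(19)/3 ≈ 1.7863

f''(x) = 2 - 6*x
Second-derivative test at each critical point:
  f''(-1.1196) = 8.7178 > 0 → local minimum
  f''(1.7863) = -8.7178 < 0 → local maximum

Critical points: x = 1/3 - sqrt(19)/3 ≈ -1.1196 (local minimum); x = 1/3 + sqrt(19)/3 ≈ 1.7863 (local maximum)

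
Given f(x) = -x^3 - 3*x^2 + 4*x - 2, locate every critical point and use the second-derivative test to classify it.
f'(x) = -3*x^2 - 6*x + 4

Solve f'(x) = 0:
  3*x^2 + 6*x - 4 = 0 has no rational roots; quadratic formula: x = (-6 ± √84)/6.
  ⇒ x = -sqrt(21)/3 - 1 ≈ -2.5275, -1 + sqrt(21)/3 ≈ 0.5275

f''(x) = -6*x - 6
Second-derivative test at each critical point:
  f''(-2.5275) = 9.1652 > 0 → local minimum
  f''(0.5275) = -9.1652 < 0 → local maximum

Critical points: x = -sqrt(21)/3 - 1 ≈ -2.5275 (local minimum); x = -1 + sqrt(21)/3 ≈ 0.5275 (local maximum)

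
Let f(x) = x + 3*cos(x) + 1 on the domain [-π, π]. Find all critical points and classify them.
f'(x) = 1 - 3*sin(x)

Solve f'(x) = 0 on [-π, π]:
  f'(x) = 0 ⇔ sin(x) = 1/3, i.e. x = arcsin(1/3) + 2nπ or x = π − arcsin(1/3) + 2nπ; keep the solutions lying in [-π, π].
  ⇒ x = asin(1/3) ≈ 0.3398, pi - asin(1/3) ≈ 2.8018

f''(x) = -3*cos(x)
Second-derivative test at each critical point:
  f''(0.3398) = -2.8284 < 0 → local maximum
  f''(2.8018) = 2.8284 > 0 → local minimum

Critical points: x = asin(1/3) ≈ 0.3398 (local maximum); x = pi - asin(1/3) ≈ 2.8018 (local minimum)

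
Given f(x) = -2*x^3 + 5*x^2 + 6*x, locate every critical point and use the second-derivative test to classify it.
f'(x) = -6*x^2 + 10*x + 6

Solve f'(x) = 0:
  Factor: -6*x^2 + 10*x + 6 = -2*(3*x^2 - 5*x - 3); 3*x^2 - 5*x - 3 = 0 has no rational roots; quadratic formula: x = (5 ± √61)/6.
  ⇒ x = 5/6 - sqrt(61)/6 ≈ -0.4684, 5/6 + sqrt(61)/6 ≈ 2.1350

f''(x) = 10 - 12*x
Second-derivative test at each critical point:
  f''(-0.4684) = 15.6205 > 0 → local minimum
  f''(2.1350) = -15.6205 < 0 → local maximum

Critical points: x = 5/6 - sqrt(61)/6 ≈ -0.4684 (local minimum); x = 5/6 + sqrt(61)/6 ≈ 2.1350 (local maximum)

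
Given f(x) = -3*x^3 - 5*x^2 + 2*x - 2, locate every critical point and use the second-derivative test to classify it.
f'(x) = -9*x^2 - 10*x + 2

Solve f'(x) = 0:
  9*x^2 + 10*x - 2 = 0 has no rational roots; quadratic formula: x = (-10 ± √172)/18.
  ⇒ x = -sqrt(43)/9 - 5/9 ≈ -1.2842, -5/9 + sqrt(43)/9 ≈ 0.1730

f''(x) = -18*x - 10
Second-derivative test at each critical point:
  f''(-1.2842) = 13.1149 > 0 → local minimum
  f''(0.1730) = -13.1149 < 0 → local maximum

Critical points: x = -sqrt(43)/9 - 5/9 ≈ -1.2842 (local minimum); x = -5/9 + sqrt(43)/9 ≈ 0.1730 (local maximum)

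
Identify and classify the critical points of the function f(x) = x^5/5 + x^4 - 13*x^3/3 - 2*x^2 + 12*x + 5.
f'(x) = x^4 + 4*x^3 - 13*x^2 - 4*x + 12

Solve f'(x) = 0:
  Factor: x^4 + 4*x^3 - 13*x^2 - 4*x + 12 = (x - 2)*(x - 1)*(x + 1)*(x + 6) = 0.
  ⇒ x = -6, -1, 1, 2

f''(x) = 4*x^3 + 12*x^2 - 26*x - 4
Second-derivative test at each critical point:
  f''(-6) = -280 < 0 → local maximum
  f''(-1) = 30 > 0 → local minimum
  f''(1) = -14 < 0 → local maximum
  f''(2) = 24 > 0 → local minimum

Critical points: x = -6 (local maximum); x = -1 (local minimum); x = 1 (local maximum); x = 2 (local minimum)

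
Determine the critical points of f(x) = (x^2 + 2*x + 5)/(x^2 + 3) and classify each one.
f'(x) = 2*(-x^2 - 2*x + 3)/(x^4 + 6*x^2 + 9)

Solve f'(x) = 0:
  f'(x) = -2*(x - 1)*(x + 3)/(x^2 + 3)^2; the denominator is positive wherever f is defined, so f'(x) = 0 ⇔ -2*x^2 - 4*x + 6 = 0.
  Factor: -2*x^2 - 4*x + 6 = -2*(x - 1)*(x + 3) = 0.
  ⇒ x = -3, 1

f''(x) = 4*(x^3 + 3*x^2 - 9*x - 3)/(x^6 + 9*x^4 + 27*x^2 + 27)
Second-derivative test at each critical point:
  f''(-3) = 1/18 > 0 → local minimum
  f''(1) = -1/2 < 0 → local maximum

Critical points: x = -3 (local minimum); x = 1 (local maximum)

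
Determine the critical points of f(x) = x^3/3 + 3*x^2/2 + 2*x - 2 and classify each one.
f'(x) = x^2 + 3*x + 2

Solve f'(x) = 0:
  Factor: x^2 + 3*x + 2 = (x + 1)*(x + 2) = 0.
  ⇒ x = -2, -1

f''(x) = 2*x + 3
Second-derivative test at each critical point:
  f''(-2) = -1 < 0 → local maximum
  f''(-1) = 1 > 0 → local minimum

Critical points: x = -2 (local maximum); x = -1 (local minimum)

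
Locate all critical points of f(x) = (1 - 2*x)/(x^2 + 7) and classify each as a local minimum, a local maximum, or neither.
f'(x) = 2*(x^2 - x - 7)/(x^4 + 14*x^2 + 49)

Solve f'(x) = 0:
  f'(x) = 2*(x^2 - x - 7)/(x^2 + 7)^2; the denominator is positive wherever f is defined, so f'(x) = 0 ⇔ 2*x^2 - 2*x - 14 = 0.
  Factor: 2*x^2 - 2*x - 14 = 2*(x^2 - x - 7); x^2 - x - 7 = 0 has no rational roots; quadratic formula: x = (1 ± √29)/2.
  ⇒ x = 1/2 - sqrt(29)/2 ≈ -2.1926, 1/2 + sqrt(29)/2 ≈ 3.1926

f''(x) = 2*(4*x^2*(1 - 2*x) + (6*x - 1)*(x^2 + 7))/(x^2 + 7)^3
Second-derivative test at each critical point:
  f''(-2.1926) = -0.0773 < 0 → local maximum
  f''(3.1926) = 0.0364 > 0 → local minimum

Critical points: x = 1/2 - sqrt(29)/2 ≈ -2.1926 (local maximum); x = 1/2 + sqrt(29)/2 ≈ 3.1926 (local minimum)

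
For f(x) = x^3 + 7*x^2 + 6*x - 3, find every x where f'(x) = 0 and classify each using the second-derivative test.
f'(x) = 3*x^2 + 14*x + 6

Solve f'(x) = 0:
  3*x^2 + 14*x + 6 = 0 has no rational roots; quadratic formula: x = (-14 ± √124)/6.
  ⇒ x = -7/3 - sqrt(31)/3 ≈ -4.1893, -7/3 + sqrt(31)/3 ≈ -0.4774

f''(x) = 6*x + 14
Second-derivative test at each critical point:
  f''(-4.1893) = -11.1355 < 0 → local maximum
  f''(-0.4774) = 11.1355 > 0 → local minimum

Critical points: x = -7/3 - sqrt(31)/3 ≈ -4.1893 (local maximum); x = -7/3 + sqrt(31)/3 ≈ -0.4774 (local minimum)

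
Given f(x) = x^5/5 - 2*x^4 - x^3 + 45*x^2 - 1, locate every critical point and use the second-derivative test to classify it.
f'(x) = x*(x^3 - 8*x^2 - 3*x + 90)

Solve f'(x) = 0:
  Factor: x^4 - 8*x^3 - 3*x^2 + 90*x = x*(x - 6)*(x - 5)*(x + 3) = 0.
  ⇒ x = -3, 0, 5, 6

f''(x) = 4*x^3 - 24*x^2 - 6*x + 90
Second-derivative test at each critical point:
  f''(-3) = -216 < 0 → local maximum
  f''(0) = 90 > 0 → local minimum
  f''(5) = -40 < 0 → local maximum
  f''(6) = 54 > 0 → local minimum

Critical points: x = -3 (local maximum); x = 0 (local minimum); x = 5 (local maximum); x = 6 (local minimum)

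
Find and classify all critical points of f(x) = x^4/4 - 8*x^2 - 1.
f'(x) = x*(x^2 - 16)

Solve f'(x) = 0:
  Factor: x^3 - 16*x = x*(x - 4)*(x + 4) = 0.
  ⇒ x = -4, 0, 4

f''(x) = 3*x^2 - 16
Second-derivative test at each critical point:
  f''(-4) = 32 > 0 → local minimum
  f''(0) = -16 < 0 → local maximum
  f''(4) = 32 > 0 → local minimum

Critical points: x = -4 (local minimum); x = 0 (local maximum); x = 4 (local minimum)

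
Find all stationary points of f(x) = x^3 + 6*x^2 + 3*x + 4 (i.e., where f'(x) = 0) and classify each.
f'(x) = 3*x^2 + 12*x + 3

Solve f'(x) = 0:
  Factor: 3*x^2 + 12*x + 3 = 3*(x^2 + 4*x + 1); x^2 + 4*x + 1 = 0 has no rational roots; quadratic formula: x = (-4 ± √12)/2.
  ⇒ x = -2 - sqrt(3) ≈ -3.7321, -2 + sqrt(3) ≈ -0.2679

f''(x) = 6*x + 12
Second-derivative test at each critical point:
  f''(-3.7321) = -10.3923 < 0 → local maximum
  f''(-0.2679) = 10.3923 > 0 → local minimum

Critical points: x = -2 - sqrt(3) ≈ -3.7321 (local maximum); x = -2 + sqrt(3) ≈ -0.2679 (local minimum)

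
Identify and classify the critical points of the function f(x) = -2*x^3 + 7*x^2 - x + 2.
f'(x) = -6*x^2 + 14*x - 1

Solve f'(x) = 0:
  6*x^2 - 14*x + 1 = 0 has no rational roots; quadratic formula: x = (14 ± √172)/12.
  ⇒ x = 7/6 - sqrt(43)/6 ≈ 0.0738, sqrt(43)/6 + 7/6 ≈ 2.2596

f''(x) = 14 - 12*x
Second-derivative test at each critical point:
  f''(0.0738) = 13.1149 > 0 → local minimum
  f''(2.2596) = -13.1149 < 0 → local maximum

Critical points: x = 7/6 - sqrt(43)/6 ≈ 0.0738 (local minimum); x = sqrt(43)/6 + 7/6 ≈ 2.2596 (local maximum)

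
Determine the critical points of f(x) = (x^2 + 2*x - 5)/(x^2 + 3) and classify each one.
f'(x) = 2*(-x^2 + 8*x + 3)/(x^4 + 6*x^2 + 9)

Solve f'(x) = 0:
  f'(x) = -2*(x^2 - 8*x - 3)/(x^2 + 3)^2; the denominator is positive wherever f is defined, so f'(x) = 0 ⇔ -2*x^2 + 16*x + 6 = 0.
  Factor: -2*x^2 + 16*x + 6 = -2*(x^2 - 8*x - 3); x^2 - 8*x - 3 = 0 has no rational roots; quadratic formula: x = (8 ± √76)/2.
  ⇒ x = 4 - sqrt(19) ≈ -0.3589, 4 + sqrt(19) ≈ 8.3589

f''(x) = 4*(x^3 - 12*x^2 - 9*x + 12)/(x^6 + 9*x^4 + 27*x^2 + 27)
Second-derivative test at each critical point:
  f''(-0.3589) = 1.7811 > 0 → local minimum
  f''(8.3589) = -0.0033 < 0 → local maximum

Critical points: x = 4 - sqrt(19) ≈ -0.3589 (local minimum); x = 4 + sqrt(19) ≈ 8.3589 (local maximum)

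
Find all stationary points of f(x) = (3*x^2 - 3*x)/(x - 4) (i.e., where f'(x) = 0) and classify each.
f'(x) = 3*(x^2 - 8*x + 4)/(x^2 - 8*x + 16)

Solve f'(x) = 0:
  f'(x) = 3*(x^2 - 8*x + 4)/(x - 4)^2; the denominator is positive wherever f is defined, so f'(x) = 0 ⇔ 3*x^2 - 24*x + 12 = 0.
  Factor: 3*x^2 - 24*x + 12 = 3*(x^2 - 8*x + 4); x^2 - 8*x + 4 = 0 has no rational roots; quadratic formula: x = (8 ± √48)/2.
  ⇒ x = 4 - 2*sqrt(3) ≈ 0.5359, 2*sqrt(3) + 4 ≈ 7.4641

f''(x) = 72/(x^3 - 12*x^2 + 48*x - 64)
Second-derivative test at each critical point:
  f''(0.5359) = -1.7321 < 0 → local maximum
  f''(7.4641) = 1.7321 > 0 → local minimum

Critical points: x = 4 - 2*sqrt(3) ≈ 0.5359 (local maximum); x = 2*sqrt(3) + 4 ≈ 7.4641 (local minimum)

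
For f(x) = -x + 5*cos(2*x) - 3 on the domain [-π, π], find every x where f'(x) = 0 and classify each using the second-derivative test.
f'(x) = -10*sin(2*x) - 1

Solve f'(x) = 0 on [-π, π]:
  f'(x) = 0 ⇔ sin(2*x) = -1/10, i.e. 2*x = arcsin(-1/10) + 2nπ or 2*x = π − arcsin(-1/10) + 2nπ; keep the solutions lying in [-π, π].
  ⇒ x = -pi/2 + asin(1/10)/2 ≈ -1.5207, -asin(1/10)/2 ≈ -0.0501, asin(1/10)/2 + pi/2 ≈ 1.6209, pi - asin(1/10)/2 ≈ 3.0915

f''(x) = -20*cos(2*x)
Second-derivative test at each critical point:
  f''(-1.5207) = 19.8997 > 0 → local minimum
  f''(-0.0501) = -19.8997 < 0 → local maximum
  f''(1.6209) = 19.8997 > 0 → local minimum
  f''(3.0915) = -19.8997 < 0 → local maximum

Critical points: x = -pi/2 + asin(1/10)/2 ≈ -1.5207 (local minimum); x = -asin(1/10)/2 ≈ -0.0501 (local maximum); x = asin(1/10)/2 + pi/2 ≈ 1.6209 (local minimum); x = pi - asin(1/10)/2 ≈ 3.0915 (local maximum)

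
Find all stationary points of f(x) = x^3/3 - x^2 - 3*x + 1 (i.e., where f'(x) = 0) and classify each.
f'(x) = x^2 - 2*x - 3

Solve f'(x) = 0:
  Factor: x^2 - 2*x - 3 = (x - 3)*(x + 1) = 0.
  ⇒ x = -1, 3

f''(x) = 2*x - 2
Second-derivative test at each critical point:
  f''(-1) = -4 < 0 → local maximum
  f''(3) = 4 > 0 → local minimum

Critical points: x = -1 (local maximum); x = 3 (local minimum)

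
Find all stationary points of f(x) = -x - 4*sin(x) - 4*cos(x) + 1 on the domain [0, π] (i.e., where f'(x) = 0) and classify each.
f'(x) = -4*sqrt(2)*cos(x + pi/4) - 1

Solve f'(x) = 0 on [0, π]:
  f'(x) = 0 ⇔ 4*sin(x) - 4*cos(x) = 1. Write the left side as R·cos(x + φ) with R = √((-4)² + (-4)²) = 4*sqrt(2), cos φ = -sqrt(2)/2, sin φ = -sqrt(2)/2; then cos(x + φ) = sqrt(2)/8. Solve for x and keep the solutions lying in [0, π].
  ⇒ x = atan((1 + sqrt(31))/(-1 + sqrt(31))) ≈ 0.9631

f''(x) = 4*sqrt(2)*sin(x + pi/4)
Second-derivative test at each critical point:
  f''(0.9631) = 5.5678 > 0 → local minimum

Critical points: x = atan((1 + sqrt(31))/(-1 + sqrt(31))) ≈ 0.9631 (local minimum)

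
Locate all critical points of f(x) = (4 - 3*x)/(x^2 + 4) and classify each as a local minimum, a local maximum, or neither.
f'(x) = (3*x^2 - 8*x - 12)/(x^4 + 8*x^2 + 16)

Solve f'(x) = 0:
  f'(x) = (3*x^2 - 8*x - 12)/(x^2 + 4)^2; the denominator is positive wherever f is defined, so f'(x) = 0 ⇔ 3*x^2 - 8*x - 12 = 0.
  3*x^2 - 8*x - 12 = 0 has no rational roots; quadratic formula: x = (8 ± √208)/6.
  ⇒ x = 4/3 - 2*sqrt(13)/3 ≈ -1.0704, 4/3 + 2*sqrt(13)/3 ≈ 3.7370

f''(x) = 2*(4*x^2*(4 - 3*x) + (9*x - 4)*(x^2 + 4))/(x^2 + 4)^3
Second-derivative test at each critical point:
  f''(-1.0704) = -0.5447 < 0 → local maximum
  f''(3.7370) = 0.0447 > 0 → local minimum

Critical points: x = 4/3 - 2*sqrt(13)/3 ≈ -1.0704 (local maximum); x = 4/3 + 2*sqrt(13)/3 ≈ 3.7370 (local minimum)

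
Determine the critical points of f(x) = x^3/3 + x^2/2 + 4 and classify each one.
f'(x) = x*(x + 1)

Solve f'(x) = 0:
  Factor: x^2 + x = x*(x + 1) = 0.
  ⇒ x = -1, 0

f''(x) = 2*x + 1
Second-derivative test at each critical point:
  f''(-1) = -1 < 0 → local maximum
  f''(0) = 1 > 0 → local minimum

Critical points: x = -1 (local maximum); x = 0 (local minimum)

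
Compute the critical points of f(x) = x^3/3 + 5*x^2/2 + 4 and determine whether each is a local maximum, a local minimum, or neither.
f'(x) = x*(x + 5)

Solve f'(x) = 0:
  Factor: x^2 + 5*x = x*(x + 5) = 0.
  ⇒ x = -5, 0

f''(x) = 2*x + 5
Second-derivative test at each critical point:
  f''(-5) = -5 < 0 → local maximum
  f''(0) = 5 > 0 → local minimum

Critical points: x = -5 (local maximum); x = 0 (local minimum)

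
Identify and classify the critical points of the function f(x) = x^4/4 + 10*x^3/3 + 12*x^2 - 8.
f'(x) = x*(x^2 + 10*x + 24)

Solve f'(x) = 0:
  Factor: x^3 + 10*x^2 + 24*x = x*(x + 4)*(x + 6) = 0.
  ⇒ x = -6, -4, 0

f''(x) = 3*x^2 + 20*x + 24
Second-derivative test at each critical point:
  f''(-6) = 12 > 0 → local minimum
  f''(-4) = -8 < 0 → local maximum
  f''(0) = 24 > 0 → local minimum

Critical points: x = -6 (local minimum); x = -4 (local maximum); x = 0 (local minimum)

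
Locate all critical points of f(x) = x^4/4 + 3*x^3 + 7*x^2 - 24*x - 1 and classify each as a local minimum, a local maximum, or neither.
f'(x) = x^3 + 9*x^2 + 14*x - 24

Solve f'(x) = 0:
  Factor: x^3 + 9*x^2 + 14*x - 24 = (x - 1)*(x + 4)*(x + 6) = 0.
  ⇒ x = -6, -4, 1

f''(x) = 3*x^2 + 18*x + 14
Second-derivative test at each critical point:
  f''(-6) = 14 > 0 → local minimum
  f''(-4) = -10 < 0 → local maximum
  f''(1) = 35 > 0 → local minimum

Critical points: x = -6 (local minimum); x = -4 (local maximum); x = 1 (local minimum)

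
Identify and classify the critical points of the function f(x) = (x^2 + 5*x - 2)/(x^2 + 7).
f'(x) = (-5*x^2 + 18*x + 35)/(x^4 + 14*x^2 + 49)

Solve f'(x) = 0:
  f'(x) = -(x - 5)*(5*x + 7)/(x^2 + 7)^2; the denominator is positive wherever f is defined, so f'(x) = 0 ⇔ -5*x^2 + 18*x + 35 = 0.
  Factor: -5*x^2 + 18*x + 35 = -(x - 5)*(5*x + 7) = 0.
  ⇒ x = -7/5, 5

f''(x) = 2*(5*x^3 - 27*x^2 - 105*x + 63)/(x^6 + 21*x^4 + 147*x^2 + 343)
Second-derivative test at each critical point:
  f''(-7/5) = 625/1568 > 0 → local minimum
  f''(5) = -1/32 < 0 → local maximum

Critical points: x = -7/5 (local minimum); x = 5 (local maximum)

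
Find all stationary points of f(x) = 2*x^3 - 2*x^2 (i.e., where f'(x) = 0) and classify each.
f'(x) = 2*x*(3*x - 2)

Solve f'(x) = 0:
  Factor: 6*x^2 - 4*x = 2*x*(3*x - 2) = 0.
  ⇒ x = 0, 2/3

f''(x) = 12*x - 4
Second-derivative test at each critical point:
  f''(0) = -4 < 0 → local maximum
  f''(2/3) = 4 > 0 → local minimum

Critical points: x = 0 (local maximum); x = 2/3 (local minimum)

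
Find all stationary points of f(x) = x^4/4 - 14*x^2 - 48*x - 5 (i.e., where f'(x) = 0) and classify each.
f'(x) = x^3 - 28*x - 48

Solve f'(x) = 0:
  Factor: x^3 - 28*x - 48 = (x - 6)*(x + 2)*(x + 4) = 0.
  ⇒ x = -4, -2, 6

f''(x) = 3*x^2 - 28
Second-derivative test at each critical point:
  f''(-4) = 20 > 0 → local minimum
  f''(-2) = -16 < 0 → local maximum
  f''(6) = 80 > 0 → local minimum

Critical points: x = -4 (local minimum); x = -2 (local maximum); x = 6 (local minimum)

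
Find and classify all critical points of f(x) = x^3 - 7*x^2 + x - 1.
f'(x) = 3*x^2 - 14*x + 1

Solve f'(x) = 0:
  3*x^2 - 14*x + 1 = 0 has no rational roots; quadratic formula: x = (14 ± √184)/6.
  ⇒ x = 7/3 - sqrt(46)/3 ≈ 0.0726, sqrt(46)/3 + 7/3 ≈ 4.5941

f''(x) = 6*x - 14
Second-derivative test at each critical point:
  f''(0.0726) = -13.5647 < 0 → local maximum
  f''(4.5941) = 13.5647 > 0 → local minimum

Critical points: x = 7/3 - sqrt(46)/3 ≈ 0.0726 (local maximum); x = sqrt(46)/3 + 7/3 ≈ 4.5941 (local minimum)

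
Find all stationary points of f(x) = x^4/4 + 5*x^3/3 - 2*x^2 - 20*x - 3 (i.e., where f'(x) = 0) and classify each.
f'(x) = x^3 + 5*x^2 - 4*x - 20

Solve f'(x) = 0:
  Factor: x^3 + 5*x^2 - 4*x - 20 = (x - 2)*(x + 2)*(x + 5) = 0.
  ⇒ x = -5, -2, 2

f''(x) = 3*x^2 + 10*x - 4
Second-derivative test at each critical point:
  f''(-5) = 21 > 0 → local minimum
  f''(-2) = -12 < 0 → local maximum
  f''(2) = 28 > 0 → local minimum

Critical points: x = -5 (local minimum); x = -2 (local maximum); x = 2 (local minimum)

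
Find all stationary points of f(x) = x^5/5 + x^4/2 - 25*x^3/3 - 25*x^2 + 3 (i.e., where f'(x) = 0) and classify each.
f'(x) = x*(x^3 + 2*x^2 - 25*x - 50)

Solve f'(x) = 0:
  Factor: x^4 + 2*x^3 - 25*x^2 - 50*x = x*(x - 5)*(x + 2)*(x + 5) = 0.
  ⇒ x = -5, -2, 0, 5

f''(x) = 4*x^3 + 6*x^2 - 50*x - 50
Second-derivative test at each critical point:
  f''(-5) = -150 < 0 → local maximum
  f''(-2) = 42 > 0 → local minimum
  f''(0) = -50 < 0 → local maximum
  f''(5) = 350 > 0 → local minimum

Critical points: x = -5 (local maximum); x = -2 (local minimum); x = 0 (local maximum); x = 5 (local minimum)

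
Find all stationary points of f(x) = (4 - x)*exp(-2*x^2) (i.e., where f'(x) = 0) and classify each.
f'(x) = (4*x*(x - 4) - 1)*exp(-2*x^2)

Solve f'(x) = 0:
  f'(x) = (4*x^2 - 16*x - 1)·exp(-2*x^2) and exp(-2*x^2) > 0 for every x, so f'(x) = 0 ⇔ 4*x^2 - 16*x - 1 = 0.
  4*x^2 - 16*x - 1 = 0 has no rational roots; quadratic formula: x = (16 ± √272)/8.
  ⇒ x = 2 - sqrt(17)/2 ≈ -0.0616, 2 + sqrt(17)/2 ≈ 4.0616

f''(x) = 4*(4*x^2*(4 - x) + 3*x - 4)*exp(-2*x^2)
Second-derivative test at each critical point:
  f''(-0.0616) = -16.3679 < 0 → local maximum
  f''(4.0616) = 7.742e-14 > 0 → local minimum

Critical points: x = 2 - sqrt(17)/2 ≈ -0.0616 (local maximum); x = 2 + sqrt(17)/2 ≈ 4.0616 (local minimum)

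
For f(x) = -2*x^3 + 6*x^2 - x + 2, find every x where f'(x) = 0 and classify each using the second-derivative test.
f'(x) = -6*x^2 + 12*x - 1

Solve f'(x) = 0:
  6*x^2 - 12*x + 1 = 0 has no rational roots; quadratic formula: x = (12 ± √120)/12.
  ⇒ x = 1 - sqrt(30)/6 ≈ 0.0871, sqrt(30)/6 + 1 ≈ 1.9129

f''(x) = 12 - 12*x
Second-derivative test at each critical point:
  f''(0.0871) = 10.9545 > 0 → local minimum
  f''(1.9129) = -10.9545 < 0 → local maximum

Critical points: x = 1 - sqrt(30)/6 ≈ 0.0871 (local minimum); x = sqrt(30)/6 + 1 ≈ 1.9129 (local maximum)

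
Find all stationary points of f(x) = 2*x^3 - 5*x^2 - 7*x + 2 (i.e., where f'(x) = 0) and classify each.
f'(x) = 6*x^2 - 10*x - 7

Solve f'(x) = 0:
  6*x^2 - 10*x - 7 = 0 has no rational roots; quadratic formula: x = (10 ± √268)/12.
  ⇒ x = 5/6 - sqrt(67)/6 ≈ -0.5309, 5/6 + sqrt(67)/6 ≈ 2.1976

f''(x) = 12*x - 10
Second-derivative test at each critical point:
  f''(-0.5309) = -16.3707 < 0 → local maximum
  f''(2.1976) = 16.3707 > 0 → local minimum

Critical points: x = 5/6 - sqrt(67)/6 ≈ -0.5309 (local maximum); x = 5/6 + sqrt(67)/6 ≈ 2.1976 (local minimum)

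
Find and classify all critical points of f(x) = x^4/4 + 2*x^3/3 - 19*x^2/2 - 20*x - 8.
f'(x) = x^3 + 2*x^2 - 19*x - 20

Solve f'(x) = 0:
  Factor: x^3 + 2*x^2 - 19*x - 20 = (x - 4)*(x + 1)*(x + 5) = 0.
  ⇒ x = -5, -1, 4

f''(x) = 3*x^2 + 4*x - 19
Second-derivative test at each critical point:
  f''(-5) = 36 > 0 → local minimum
  f''(-1) = -20 < 0 → local maximum
  f''(4) = 45 > 0 → local minimum

Critical points: x = -5 (local minimum); x = -1 (local maximum); x = 4 (local minimum)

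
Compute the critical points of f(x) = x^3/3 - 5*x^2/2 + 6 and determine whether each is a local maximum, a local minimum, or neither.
f'(x) = x*(x - 5)

Solve f'(x) = 0:
  Factor: x^2 - 5*x = x*(x - 5) = 0.
  ⇒ x = 0, 5

f''(x) = 2*x - 5
Second-derivative test at each critical point:
  f''(0) = -5 < 0 → local maximum
  f''(5) = 5 > 0 → local minimum

Critical points: x = 0 (local maximum); x = 5 (local minimum)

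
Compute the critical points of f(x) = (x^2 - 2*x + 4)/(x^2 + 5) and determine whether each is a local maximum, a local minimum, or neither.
f'(x) = 2*(x^2 + x - 5)/(x^4 + 10*x^2 + 25)

Solve f'(x) = 0:
  f'(x) = 2*(x^2 + x - 5)/(x^2 + 5)^2; the denominator is positive wherever f is defined, so f'(x) = 0 ⇔ 2*x^2 + 2*x - 10 = 0.
  Factor: 2*x^2 + 2*x - 10 = 2*(x^2 + x - 5); x^2 + x - 5 = 0 has no rational roots; quadratic formula: x = (-1 ± √21)/2.
  ⇒ x = -sqrt(21)/2 - 1/2 ≈ -2.7913, -1/2 + sqrt(21)/2 ≈ 1.7913

f''(x) = 2*(-2*x^3 - 3*x^2 + 30*x + 5)/(x^6 + 15*x^4 + 75*x^2 + 125)
Second-derivative test at each critical point:
  f''(-2.7913) = -0.0560 < 0 → local maximum
  f''(1.7913) = 0.1360 > 0 → local minimum

Critical points: x = -sqrt(21)/2 - 1/2 ≈ -2.7913 (local maximum); x = -1/2 + sqrt(21)/2 ≈ 1.7913 (local minimum)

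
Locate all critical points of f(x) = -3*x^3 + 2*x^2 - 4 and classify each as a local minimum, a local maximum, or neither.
f'(x) = x*(4 - 9*x)

Solve f'(x) = 0:
  Factor: -9*x^2 + 4*x = -x*(9*x - 4) = 0.
  ⇒ x = 0, 4/9

f''(x) = 4 - 18*x
Second-derivative test at each critical point:
  f''(0) = 4 > 0 → local minimum
  f''(4/9) = -4 < 0 → local maximum

Critical points: x = 0 (local minimum); x = 4/9 (local maximum)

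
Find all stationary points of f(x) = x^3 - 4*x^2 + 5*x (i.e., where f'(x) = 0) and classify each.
f'(x) = 3*x^2 - 8*x + 5

Solve f'(x) = 0:
  Factor: 3*x^2 - 8*x + 5 = (x - 1)*(3*x - 5) = 0.
  ⇒ x = 1, 5/3

f''(x) = 6*x - 8
Second-derivative test at each critical point:
  f''(1) = -2 < 0 → local maximum
  f''(5/3) = 2 > 0 → local minimum

Critical points: x = 1 (local maximum); x = 5/3 (local minimum)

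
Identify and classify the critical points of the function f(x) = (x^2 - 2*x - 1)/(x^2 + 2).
f'(x) = 2*(x^2 + 3*x - 2)/(x^4 + 4*x^2 + 4)

Solve f'(x) = 0:
  f'(x) = 2*(x^2 + 3*x - 2)/(x^2 + 2)^2; the denominator is positive wherever f is defined, so f'(x) = 0 ⇔ 2*x^2 + 6*x - 4 = 0.
  Factor: 2*x^2 + 6*x - 4 = 2*(x^2 + 3*x - 2); x^2 + 3*x - 2 = 0 has no rational roots; quadratic formula: x = (-3 ± √17)/2.
  ⇒ x = -sqrt(17)/2 - 3/2 ≈ -3.5616, -3/2 + sqrt(17)/2 ≈ 0.5616

f''(x) = 2*(-2*x^3 - 9*x^2 + 12*x + 6)/(x^6 + 6*x^4 + 12*x^2 + 8)
Second-derivative test at each critical point:
  f''(-3.5616) = -0.0382 < 0 → local maximum
  f''(0.5616) = 1.5382 > 0 → local minimum

Critical points: x = -sqrt(17)/2 - 3/2 ≈ -3.5616 (local maximum); x = -3/2 + sqrt(17)/2 ≈ 0.5616 (local minimum)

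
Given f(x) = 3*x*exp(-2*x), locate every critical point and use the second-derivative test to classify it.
f'(x) = 3*(1 - 2*x)*exp(-2*x)

Solve f'(x) = 0:
  f'(x) = (3 - 6*x)·exp(-2*x) and exp(-2*x) > 0 for every x, so f'(x) = 0 ⇔ 3 - 6*x = 0.
  Factor: 3 - 6*x = -3*(2*x - 1) = 0.
  ⇒ x = 1/2

f''(x) = 12*(x - 1)*exp(-2*x)
Second-derivative test at each critical point:
  f''(1/2) = -2.2073 < 0 → local maximum

Critical points: x = 1/2 (local maximum)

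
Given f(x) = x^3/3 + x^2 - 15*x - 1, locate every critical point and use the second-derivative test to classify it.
f'(x) = x^2 + 2*x - 15

Solve f'(x) = 0:
  Factor: x^2 + 2*x - 15 = (x - 3)*(x + 5) = 0.
  ⇒ x = -5, 3

f''(x) = 2*x + 2
Second-derivative test at each critical point:
  f''(-5) = -8 < 0 → local maximum
  f''(3) = 8 > 0 → local minimum

Critical points: x = -5 (local maximum); x = 3 (local minimum)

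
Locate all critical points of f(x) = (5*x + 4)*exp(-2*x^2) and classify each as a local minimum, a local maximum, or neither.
f'(x) = (-4*x*(5*x + 4) + 5)*exp(-2*x^2)

Solve f'(x) = 0:
  f'(x) = (-20*x^2 - 16*x + 5)·exp(-2*x^2) and exp(-2*x^2) > 0 for every x, so f'(x) = 0 ⇔ -20*x^2 - 16*x + 5 = 0.
  20*x^2 + 16*x - 5 = 0 has no rational roots; quadratic formula: x = (-16 ± √656)/40.
  ⇒ x = -sqrt(41)/10 - 2/5 ≈ -1.0403, -2/5 + sqrt(41)/10 ≈ 0.2403

f''(x) = 4*(4*x^2*(5*x + 4) - 15*x - 4)*exp(-2*x^2)
Second-derivative test at each critical point:
  f''(-1.0403) = 2.9405 > 0 → local minimum
  f''(0.2403) = -22.8187 < 0 → local maximum

Critical points: x = -sqrt(41)/10 - 2/5 ≈ -1.0403 (local minimum); x = -2/5 + sqrt(41)/10 ≈ 0.2403 (local maximum)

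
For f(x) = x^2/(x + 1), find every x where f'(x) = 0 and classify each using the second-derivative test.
f'(x) = x*(x + 2)/(x^2 + 2*x + 1)

Solve f'(x) = 0:
  f'(x) = x*(x + 2)/(x + 1)^2; the denominator is positive wherever f is defined, so f'(x) = 0 ⇔ x^2 + 2*x = 0.
  Factor: x^2 + 2*x = x*(x + 2) = 0.
  ⇒ x = -2, 0

f''(x) = 2/(x^3 + 3*x^2 + 3*x + 1)
Second-derivative test at each critical point:
  f''(-2) = -2 < 0 → local maximum
  f''(0) = 2 > 0 → local minimum

Critical points: x = -2 (local maximum); x = 0 (local minimum)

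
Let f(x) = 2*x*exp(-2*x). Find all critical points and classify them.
f'(x) = 2*(1 - 2*x)*exp(-2*x)

Solve f'(x) = 0:
  f'(x) = (2 - 4*x)·exp(-2*x) and exp(-2*x) > 0 for every x, so f'(x) = 0 ⇔ 2 - 4*x = 0.
  Factor: 2 - 4*x = -2*(2*x - 1) = 0.
  ⇒ x = 1/2

f''(x) = 8*(x - 1)*exp(-2*x)
Second-derivative test at each critical point:
  f''(1/2) = -1.4715 < 0 → local maximum

Critical points: x = 1/2 (local maximum)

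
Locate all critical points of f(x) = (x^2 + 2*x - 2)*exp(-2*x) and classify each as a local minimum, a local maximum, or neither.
f'(x) = 2*(-x^2 - x + 3)*exp(-2*x)

Solve f'(x) = 0:
  f'(x) = (-2*x^2 - 2*x + 6)·exp(-2*x) and exp(-2*x) > 0 for every x, so f'(x) = 0 ⇔ -2*x^2 - 2*x + 6 = 0.
  Factor: -2*x^2 - 2*x + 6 = -2*(x^2 + x - 3); x^2 + x - 3 = 0 has no rational roots; quadratic formula: x = (-1 ± √13)/2.
  ⇒ x = -sqrt(13)/2 - 1/2 ≈ -2.3028, -1/2 + sqrt(13)/2 ≈ 1.3028

f''(x) = 2*(2*x^2 - 7)*exp(-2*x)
Second-derivative test at each critical point:
  f''(-2.3028) = 721.3851 > 0 → local minimum
  f''(1.3028) = -0.5326 < 0 → local maximum

Critical points: x = -sqrt(13)/2 - 1/2 ≈ -2.3028 (local minimum); x = -1/2 + sqrt(13)/2 ≈ 1.3028 (local maximum)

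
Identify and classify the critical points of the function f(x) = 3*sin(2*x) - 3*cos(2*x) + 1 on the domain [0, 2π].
f'(x) = 6*sqrt(2)*sin(2*x + pi/4)

Solve f'(x) = 0 on [0, 2π]:
  f'(x) = 0 ⇔ 3*cos(2*x) = -3*sin(2*x) ⇔ tan(2*x) = -1, i.e. 2*x = arctan(-1) + nπ; keep the solutions lying in [0, 2π].
  ⇒ x = 3*pi/8 ≈ 1.1781, 7*pi/8 ≈ 2.7489, 11*pi/8 ≈ 4.3197, 15*pi/8 ≈ 5.8905

f''(x) = 12*sqrt(2)*cos(2*x + pi/4)
Second-derivative test at each critical point:
  f''(1.1781) = -16.9706 < 0 → local maximum
  f''(2.7489) = 16.9706 > 0 → local minimum
  f''(4.3197) = -16.9706 < 0 → local maximum
  f''(5.8905) = 16.9706 > 0 → local minimum

Critical points: x = 3*pi/8 ≈ 1.1781 (local maximum); x = 7*pi/8 ≈ 2.7489 (local minimum); x = 11*pi/8 ≈ 4.3197 (local maximum); x = 15*pi/8 ≈ 5.8905 (local minimum)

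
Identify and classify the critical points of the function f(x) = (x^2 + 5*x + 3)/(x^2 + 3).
f'(x) = 5*(3 - x^2)/(x^4 + 6*x^2 + 9)

Solve f'(x) = 0:
  f'(x) = -5*(x^2 - 3)/(x^2 + 3)^2; the denominator is positive wherever f is defined, so f'(x) = 0 ⇔ 15 - 5*x^2 = 0.
  Factor: 15 - 5*x^2 = -5*(x^2 - 3); x^2 - 3 = 0 has no rational roots; quadratic formula: x = (0 ± √12)/2.
  ⇒ x = -sqrt(3) ≈ -1.7321, sqrt(3) ≈ 1.7321

f''(x) = 10*x*(x^2 - 9)/(x^6 + 9*x^4 + 27*x^2 + 27)
Second-derivative test at each critical point:
  f''(-1.7321) = 0.4811 > 0 → local minimum
  f''(1.7321) = -0.4811 < 0 → local maximum

Critical points: x = -sqrt(3) ≈ -1.7321 (local minimum); x = sqrt(3) ≈ 1.7321 (local maximum)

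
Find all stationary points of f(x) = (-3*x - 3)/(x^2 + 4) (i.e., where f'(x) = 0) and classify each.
f'(x) = 3*(-x^2 + 2*x*(x + 1) - 4)/(x^2 + 4)^2

Solve f'(x) = 0:
  f'(x) = 3*(x^2 + 2*x - 4)/(x^2 + 4)^2; the denominator is positive wherever f is defined, so f'(x) = 0 ⇔ 3*x^2 + 6*x - 12 = 0.
  Factor: 3*x^2 + 6*x - 12 = 3*(x^2 + 2*x - 4); x^2 + 2*x - 4 = 0 has no rational roots; quadratic formula: x = (-2 ± √20)/2.
  ⇒ x = -sqrt(5) - 1 ≈ -3.2361, -1 + sqrt(5) ≈ 1.2361

f''(x) = 6*(-4*x^2*(x + 1) + (3*x + 1)*(x^2 + 4))/(x^2 + 4)^3
Second-derivative test at each critical point:
  f''(-3.2361) = -0.0641 < 0 → local maximum
  f''(1.2361) = 0.4391 > 0 → local minimum

Critical points: x = -sqrt(5) - 1 ≈ -3.2361 (local maximum); x = -1 + sqrt(5) ≈ 1.2361 (local minimum)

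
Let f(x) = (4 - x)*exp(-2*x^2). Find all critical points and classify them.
f'(x) = (4*x*(x - 4) - 1)*exp(-2*x^2)

Solve f'(x) = 0:
  f'(x) = (4*x^2 - 16*x - 1)·exp(-2*x^2) and exp(-2*x^2) > 0 for every x, so f'(x) = 0 ⇔ 4*x^2 - 16*x - 1 = 0.
  4*x^2 - 16*x - 1 = 0 has no rational roots; quadratic formula: x = (16 ± √272)/8.
  ⇒ x = 2 - sqrt(17)/2 ≈ -0.0616, 2 + sqrt(17)/2 ≈ 4.0616

f''(x) = 4*(4*x^2*(4 - x) + 3*x - 4)*exp(-2*x^2)
Second-derivative test at each critical point:
  f''(-0.0616) = -16.3679 < 0 → local maximum
  f''(4.0616) = 7.742e-14 > 0 → local minimum

Critical points: x = 2 - sqrt(17)/2 ≈ -0.0616 (local maximum); x = 2 + sqrt(17)/2 ≈ 4.0616 (local minimum)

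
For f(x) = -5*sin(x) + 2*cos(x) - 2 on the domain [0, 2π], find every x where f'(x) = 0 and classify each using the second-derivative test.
f'(x) = -2*sin(x) - 5*cos(x)

Solve f'(x) = 0 on [0, 2π]:
  f'(x) = 0 ⇔ -5*cos(x) = 2*sin(x) ⇔ tan(x) = -5/2, i.e. x = arctan(-5/2) + nπ; keep the solutions lying in [0, 2π].
  ⇒ x = pi - atan(5/2) ≈ 1.9513, -atan(5/2) + 2*pi ≈ 5.0929

f''(x) = 5*sin(x) - 2*cos(x)
Second-derivative test at each critical point:
  f''(1.9513) = 5.3852 > 0 → local minimum
  f''(5.0929) = -5.3852 < 0 → local maximum

Critical points: x = pi - atan(5/2) ≈ 1.9513 (local minimum); x = -atan(5/2) + 2*pi ≈ 5.0929 (local maximum)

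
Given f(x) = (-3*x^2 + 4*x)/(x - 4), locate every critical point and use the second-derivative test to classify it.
f'(x) = (-3*x^2 + 24*x - 16)/(x^2 - 8*x + 16)

Solve f'(x) = 0:
  f'(x) = -(3*x^2 - 24*x + 16)/(x - 4)^2; the denominator is positive wherever f is defined, so f'(x) = 0 ⇔ -3*x^2 + 24*x - 16 = 0.
  3*x^2 - 24*x + 16 = 0 has no rational roots; quadratic formula: x = (24 ± √384)/6.
  ⇒ x = 4 - 4*sqrt(6)/3 ≈ 0.7340, 4*sqrt(6)/3 + 4 ≈ 7.2660

f''(x) = -64/(x^3 - 12*x^2 + 48*x - 64)
Second-derivative test at each critical point:
  f''(0.7340) = 1.8371 > 0 → local minimum
  f''(7.2660) = -1.8371 < 0 → local maximum

Critical points: x = 4 - 4*sqrt(6)/3 ≈ 0.7340 (local minimum); x = 4*sqrt(6)/3 + 4 ≈ 7.2660 (local maximum)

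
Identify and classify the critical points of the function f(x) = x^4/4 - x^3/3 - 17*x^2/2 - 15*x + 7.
f'(x) = x^3 - x^2 - 17*x - 15

Solve f'(x) = 0:
  Factor: x^3 - x^2 - 17*x - 15 = (x - 5)*(x + 1)*(x + 3) = 0.
  ⇒ x = -3, -1, 5

f''(x) = 3*x^2 - 2*x - 17
Second-derivative test at each critical point:
  f''(-3) = 16 > 0 → local minimum
  f''(-1) = -12 < 0 → local maximum
  f''(5) = 48 > 0 → local minimum

Critical points: x = -3 (local minimum); x = -1 (local maximum); x = 5 (local minimum)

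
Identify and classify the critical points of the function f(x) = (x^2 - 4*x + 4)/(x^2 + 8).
f'(x) = 4*(x^2 + 2*x - 8)/(x^4 + 16*x^2 + 64)

Solve f'(x) = 0:
  f'(x) = 4*(x - 2)*(x + 4)/(x^2 + 8)^2; the denominator is positive wherever f is defined, so f'(x) = 0 ⇔ 4*x^2 + 8*x - 32 = 0.
  Factor: 4*x^2 + 8*x - 32 = 4*(x - 2)*(x + 4) = 0.
  ⇒ x = -4, 2

f''(x) = 8*(-x^3 - 3*x^2 + 24*x + 8)/(x^6 + 24*x^4 + 192*x^2 + 512)
Second-derivative test at each critical point:
  f''(-4) = -1/24 < 0 → local maximum
  f''(2) = 1/6 > 0 → local minimum

Critical points: x = -4 (local maximum); x = 2 (local minimum)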